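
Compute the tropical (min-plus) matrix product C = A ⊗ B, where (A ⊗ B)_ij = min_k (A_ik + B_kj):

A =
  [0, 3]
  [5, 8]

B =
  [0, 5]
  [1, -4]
A ⊗ B =
  [0, -1]
  [5, 4]

Apply the min-plus product entry-by-entry:
  C[0][0] = min over k of (A[0][0] + B[0][0] = 0 + 0 = 0, A[0][1] + B[1][0] = 3 + 1 = 4) = 0 (attained at k = 0)
  C[0][1] = min over k of (A[0][0] + B[0][1] = 0 + 5 = 5, A[0][1] + B[1][1] = 3 + -4 = -1) = -1 (attained at k = 1)
  C[1][0] = min over k of (A[1][0] + B[0][0] = 5 + 0 = 5, A[1][1] + B[1][0] = 8 + 1 = 9) = 5 (attained at k = 0)
  C[1][1] = min over k of (A[1][0] + B[0][1] = 5 + 5 = 10, A[1][1] + B[1][1] = 8 + -4 = 4) = 4 (attained at k = 1)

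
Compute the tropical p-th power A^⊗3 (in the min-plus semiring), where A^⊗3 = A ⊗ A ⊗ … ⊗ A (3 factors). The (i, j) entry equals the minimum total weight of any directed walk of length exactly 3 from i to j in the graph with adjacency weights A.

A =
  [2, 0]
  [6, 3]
A^⊗3 =
  [6, 4]
  [10, 8]

Each entry (A^⊗3)_ij equals the minimum over all length-3 walks i = v_0 → v_1 → … → v_3 = j of Σ_t A[v_t][v_{t+1}]. For example, for (i, j) = (0, 1) we minimise over 4 possible intermediate vertex sequences; the minimum is 4, attained along the walk 0 → 0 → 0 → 1.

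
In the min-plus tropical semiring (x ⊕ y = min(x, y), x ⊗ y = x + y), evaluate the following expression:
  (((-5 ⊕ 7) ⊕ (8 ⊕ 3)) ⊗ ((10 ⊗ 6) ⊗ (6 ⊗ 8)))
(((-5 ⊕ 7) ⊕ (8 ⊕ 3)) ⊗ ((10 ⊗ 6) ⊗ (6 ⊗ 8))) = 25

Expand innermost to outermost. Recall ⊕ takes the minimum of its arguments and ⊗ takes their sum. Working out the expression (((-5 ⊕ 7) ⊕ (8 ⊕ 3)) ⊗ ((10 ⊗ 6) ⊗ (6 ⊗ 8))) gives 25.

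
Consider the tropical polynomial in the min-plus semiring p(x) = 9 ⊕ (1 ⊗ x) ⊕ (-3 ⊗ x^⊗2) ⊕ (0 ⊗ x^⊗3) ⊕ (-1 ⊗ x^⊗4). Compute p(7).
p(7) = 8

A tropical monomial a ⊗ x^⊗i evaluates to a + i · x. Evaluating each term at x = 7:
  Term 0 contributes 9 + 0 · 7 = 9
  Term 1 contributes 1 + 1 · 7 = 8
  Term 2 contributes -3 + 2 · 7 = 11
  Term 3 contributes 0 + 3 · 7 = 21
  Term 4 contributes -1 + 4 · 7 = 27
p(7) = ⊕ of these = min[9, 8, 11, 21, 27] = 8.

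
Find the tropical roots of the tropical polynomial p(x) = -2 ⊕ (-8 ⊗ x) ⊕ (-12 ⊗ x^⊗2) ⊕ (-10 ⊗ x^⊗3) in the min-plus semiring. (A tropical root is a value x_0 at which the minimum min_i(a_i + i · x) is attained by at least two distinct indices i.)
Roots: {-2, 4, 6}

Each tropical root is a break point of the lower envelope of the lines y = a_i + i · x (there are 4 lines, with slopes 0, 1, ..., 3). Only the lines that attain the minimum somewhere contribute to roots; other lines are dominated. Here the surviving (envelope) indices are i = 3, i = 2, i = 1, i = 0.
Intersections between consecutive envelope lines give the roots: for adjacent envelope indices i < j the intersection is x = (a_i − a_j) / (j − i). Reading off the sorted break points: {-2, 4, 6}.
Verification: at each break x_0, at least two indices attain the minimum of min_i(a_i + i · x_0).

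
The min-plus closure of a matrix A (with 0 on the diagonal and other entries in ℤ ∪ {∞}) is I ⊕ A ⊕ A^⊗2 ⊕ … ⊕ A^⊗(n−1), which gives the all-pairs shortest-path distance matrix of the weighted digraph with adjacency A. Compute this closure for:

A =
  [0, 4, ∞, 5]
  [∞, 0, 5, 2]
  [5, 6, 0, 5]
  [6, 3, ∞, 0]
Closure =
  [0, 4, 9, 5]
  [8, 0, 5, 2]
  [5, 6, 0, 5]
  [6, 3, 8, 0]

This is the Floyd-Warshall all-pairs shortest-path computation. For each intermediate vertex k = 0, 1, …, 3, update dist[i][j] ← min(dist[i][j], dist[i][k] + dist[k][j]). The final matrix gives, for each (i, j), the minimum total weight of any directed path from i to j (possibly empty when i = j).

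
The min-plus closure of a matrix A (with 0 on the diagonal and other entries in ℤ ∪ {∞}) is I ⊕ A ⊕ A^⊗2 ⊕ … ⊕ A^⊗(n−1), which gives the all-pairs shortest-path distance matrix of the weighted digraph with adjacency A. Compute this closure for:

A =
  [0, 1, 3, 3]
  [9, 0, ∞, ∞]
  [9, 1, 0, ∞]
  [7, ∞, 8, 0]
Closure =
  [0, 1, 3, 3]
  [9, 0, 12, 12]
  [9, 1, 0, 12]
  [7, 8, 8, 0]

This is the Floyd-Warshall all-pairs shortest-path computation. For each intermediate vertex k = 0, 1, …, 3, update dist[i][j] ← min(dist[i][j], dist[i][k] + dist[k][j]). The final matrix gives, for each (i, j), the minimum total weight of any directed path from i to j (possibly empty when i = j).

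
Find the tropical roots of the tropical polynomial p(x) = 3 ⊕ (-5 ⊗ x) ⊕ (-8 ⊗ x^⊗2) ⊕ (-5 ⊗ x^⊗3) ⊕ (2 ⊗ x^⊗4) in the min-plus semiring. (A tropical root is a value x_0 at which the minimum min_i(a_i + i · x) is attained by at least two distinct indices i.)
Roots: {-7, -3, 3, 8}

Each tropical root is a break point of the lower envelope of the lines y = a_i + i · x (there are 5 lines, with slopes 0, 1, ..., 4). Only the lines that attain the minimum somewhere contribute to roots; other lines are dominated. Here the surviving (envelope) indices are i = 4, i = 3, i = 2, i = 1, i = 0.
Intersections between consecutive envelope lines give the roots: for adjacent envelope indices i < j the intersection is x = (a_i − a_j) / (j − i). Reading off the sorted break points: {-7, -3, 3, 8}.
Verification: at each break x_0, at least two indices attain the minimum of min_i(a_i + i · x_0).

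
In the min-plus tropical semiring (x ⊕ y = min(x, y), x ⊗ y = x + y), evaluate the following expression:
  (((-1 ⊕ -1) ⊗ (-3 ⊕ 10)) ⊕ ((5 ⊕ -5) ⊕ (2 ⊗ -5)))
(((-1 ⊕ -1) ⊗ (-3 ⊕ 10)) ⊕ ((5 ⊕ -5) ⊕ (2 ⊗ -5))) = -5

Expand innermost to outermost. Recall ⊕ takes the minimum of its arguments and ⊗ takes their sum. Working out the expression (((-1 ⊕ -1) ⊗ (-3 ⊕ 10)) ⊕ ((5 ⊕ -5) ⊕ (2 ⊗ -5))) gives -5.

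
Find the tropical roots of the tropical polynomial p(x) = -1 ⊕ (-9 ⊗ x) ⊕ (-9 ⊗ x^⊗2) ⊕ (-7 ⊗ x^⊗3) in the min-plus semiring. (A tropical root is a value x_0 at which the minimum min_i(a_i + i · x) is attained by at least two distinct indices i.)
Roots: {-2, 0, 8}

Each tropical root is a break point of the lower envelope of the lines y = a_i + i · x (there are 4 lines, with slopes 0, 1, ..., 3). Only the lines that attain the minimum somewhere contribute to roots; other lines are dominated. Here the surviving (envelope) indices are i = 3, i = 2, i = 1, i = 0.
Intersections between consecutive envelope lines give the roots: for adjacent envelope indices i < j the intersection is x = (a_i − a_j) / (j − i). Reading off the sorted break points: {-2, 0, 8}.
Verification: at each break x_0, at least two indices attain the minimum of min_i(a_i + i · x_0).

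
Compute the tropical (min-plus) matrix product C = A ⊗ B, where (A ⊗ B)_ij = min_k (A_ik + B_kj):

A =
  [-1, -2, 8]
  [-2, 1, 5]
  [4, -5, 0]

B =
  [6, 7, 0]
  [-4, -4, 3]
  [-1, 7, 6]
A ⊗ B =
  [-6, -6, -1]
  [-3, -3, -2]
  [-9, -9, -2]

Apply the min-plus product entry-by-entry:
  C[0][0] = min over k of (A[0][0] + B[0][0] = -1 + 6 = 5, A[0][1] + B[1][0] = -2 + -4 = -6, A[0][2] + B[2][0] = 8 + -1 = 7) = -6 (attained at k = 1)
  C[0][1] = min over k of (A[0][0] + B[0][1] = -1 + 7 = 6, A[0][1] + B[1][1] = -2 + -4 = -6, A[0][2] + B[2][1] = 8 + 7 = 15) = -6 (attained at k = 1)
  C[0][2] = min over k of (A[0][0] + B[0][2] = -1 + 0 = -1, A[0][1] + B[1][2] = -2 + 3 = 1, A[0][2] + B[2][2] = 8 + 6 = 14) = -1 (attained at k = 0)
  C[1][0] = min over k of (A[1][0] + B[0][0] = -2 + 6 = 4, A[1][1] + B[1][0] = 1 + -4 = -3, A[1][2] + B[2][0] = 5 + -1 = 4) = -3 (attained at k = 1)
  C[1][1] = min over k of (A[1][0] + B[0][1] = -2 + 7 = 5, A[1][1] + B[1][1] = 1 + -4 = -3, A[1][2] + B[2][1] = 5 + 7 = 12) = -3 (attained at k = 1)
  C[1][2] = min over k of (A[1][0] + B[0][2] = -2 + 0 = -2, A[1][1] + B[1][2] = 1 + 3 = 4, A[1][2] + B[2][2] = 5 + 6 = 11) = -2 (attained at k = 0)
  C[2][0] = min over k of (A[2][0] + B[0][0] = 4 + 6 = 10, A[2][1] + B[1][0] = -5 + -4 = -9, A[2][2] + B[2][0] = 0 + -1 = -1) = -9 (attained at k = 1)
  C[2][1] = min over k of (A[2][0] + B[0][1] = 4 + 7 = 11, A[2][1] + B[1][1] = -5 + -4 = -9, A[2][2] + B[2][1] = 0 + 7 = 7) = -9 (attained at k = 1)
  C[2][2] = min over k of (A[2][0] + B[0][2] = 4 + 0 = 4, A[2][1] + B[1][2] = -5 + 3 = -2, A[2][2] + B[2][2] = 0 + 6 = 6) = -2 (attained at k = 1)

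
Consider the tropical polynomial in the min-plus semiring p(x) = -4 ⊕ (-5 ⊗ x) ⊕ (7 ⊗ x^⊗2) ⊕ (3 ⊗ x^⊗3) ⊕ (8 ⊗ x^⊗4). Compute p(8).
p(8) = -4

A tropical monomial a ⊗ x^⊗i evaluates to a + i · x. Evaluating each term at x = 8:
  Term 0 contributes -4 + 0 · 8 = -4
  Term 1 contributes -5 + 1 · 8 = 3
  Term 2 contributes 7 + 2 · 8 = 23
  Term 3 contributes 3 + 3 · 8 = 27
  Term 4 contributes 8 + 4 · 8 = 40
p(8) = ⊕ of these = min[-4, 3, 23, 27, 40] = -4.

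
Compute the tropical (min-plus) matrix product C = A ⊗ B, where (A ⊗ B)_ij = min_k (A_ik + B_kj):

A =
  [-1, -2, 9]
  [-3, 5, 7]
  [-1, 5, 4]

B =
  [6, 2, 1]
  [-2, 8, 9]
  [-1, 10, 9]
A ⊗ B =
  [-4, 1, 0]
  [3, -1, -2]
  [3, 1, 0]

Apply the min-plus product entry-by-entry:
  C[0][0] = min over k of (A[0][0] + B[0][0] = -1 + 6 = 5, A[0][1] + B[1][0] = -2 + -2 = -4, A[0][2] + B[2][0] = 9 + -1 = 8) = -4 (attained at k = 1)
  C[0][1] = min over k of (A[0][0] + B[0][1] = -1 + 2 = 1, A[0][1] + B[1][1] = -2 + 8 = 6, A[0][2] + B[2][1] = 9 + 10 = 19) = 1 (attained at k = 0)
  C[0][2] = min over k of (A[0][0] + B[0][2] = -1 + 1 = 0, A[0][1] + B[1][2] = -2 + 9 = 7, A[0][2] + B[2][2] = 9 + 9 = 18) = 0 (attained at k = 0)
  C[1][0] = min over k of (A[1][0] + B[0][0] = -3 + 6 = 3, A[1][1] + B[1][0] = 5 + -2 = 3, A[1][2] + B[2][0] = 7 + -1 = 6) = 3 (attained at k = 0)
  C[1][1] = min over k of (A[1][0] + B[0][1] = -3 + 2 = -1, A[1][1] + B[1][1] = 5 + 8 = 13, A[1][2] + B[2][1] = 7 + 10 = 17) = -1 (attained at k = 0)
  C[1][2] = min over k of (A[1][0] + B[0][2] = -3 + 1 = -2, A[1][1] + B[1][2] = 5 + 9 = 14, A[1][2] + B[2][2] = 7 + 9 = 16) = -2 (attained at k = 0)
  C[2][0] = min over k of (A[2][0] + B[0][0] = -1 + 6 = 5, A[2][1] + B[1][0] = 5 + -2 = 3, A[2][2] + B[2][0] = 4 + -1 = 3) = 3 (attained at k = 1)
  C[2][1] = min over k of (A[2][0] + B[0][1] = -1 + 2 = 1, A[2][1] + B[1][1] = 5 + 8 = 13, A[2][2] + B[2][1] = 4 + 10 = 14) = 1 (attained at k = 0)
  C[2][2] = min over k of (A[2][0] + B[0][2] = -1 + 1 = 0, A[2][1] + B[1][2] = 5 + 9 = 14, A[2][2] + B[2][2] = 4 + 9 = 13) = 0 (attained at k = 0)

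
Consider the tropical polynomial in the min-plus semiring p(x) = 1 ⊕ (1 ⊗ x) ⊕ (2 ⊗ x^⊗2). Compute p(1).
p(1) = 1

A tropical monomial a ⊗ x^⊗i evaluates to a + i · x. Evaluating each term at x = 1:
  Term 0 contributes 1 + 0 · 1 = 1
  Term 1 contributes 1 + 1 · 1 = 2
  Term 2 contributes 2 + 2 · 1 = 4
p(1) = ⊕ of these = min[1, 2, 4] = 1.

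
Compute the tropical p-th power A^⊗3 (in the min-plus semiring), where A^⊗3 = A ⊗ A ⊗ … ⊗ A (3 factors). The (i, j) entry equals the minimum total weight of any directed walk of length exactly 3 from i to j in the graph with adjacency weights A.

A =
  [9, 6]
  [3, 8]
A^⊗3 =
  [17, 15]
  [12, 17]

Each entry (A^⊗3)_ij equals the minimum over all length-3 walks i = v_0 → v_1 → … → v_3 = j of Σ_t A[v_t][v_{t+1}]. For example, for (i, j) = (0, 1) we minimise over 4 possible intermediate vertex sequences; the minimum is 15, attained along the walk 0 → 1 → 0 → 1.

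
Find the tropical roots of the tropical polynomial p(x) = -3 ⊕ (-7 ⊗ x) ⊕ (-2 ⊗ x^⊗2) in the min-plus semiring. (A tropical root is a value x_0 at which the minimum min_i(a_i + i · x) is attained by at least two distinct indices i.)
Roots: {-5, 4}

Each tropical root is a break point of the lower envelope of the lines y = a_i + i · x (there are 3 lines, with slopes 0, 1, ..., 2). Only the lines that attain the minimum somewhere contribute to roots; other lines are dominated. Here the surviving (envelope) indices are i = 2, i = 1, i = 0.
Intersections between consecutive envelope lines give the roots: for adjacent envelope indices i < j the intersection is x = (a_i − a_j) / (j − i). Reading off the sorted break points: {-5, 4}.
Verification: at each break x_0, at least two indices attain the minimum of min_i(a_i + i · x_0).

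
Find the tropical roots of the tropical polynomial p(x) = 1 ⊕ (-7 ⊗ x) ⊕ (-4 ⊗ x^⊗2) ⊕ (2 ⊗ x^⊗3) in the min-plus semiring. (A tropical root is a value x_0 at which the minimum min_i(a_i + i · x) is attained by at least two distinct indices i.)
Roots: {-6, -3, 8}

Each tropical root is a break point of the lower envelope of the lines y = a_i + i · x (there are 4 lines, with slopes 0, 1, ..., 3). Only the lines that attain the minimum somewhere contribute to roots; other lines are dominated. Here the surviving (envelope) indices are i = 3, i = 2, i = 1, i = 0.
Intersections between consecutive envelope lines give the roots: for adjacent envelope indices i < j the intersection is x = (a_i − a_j) / (j − i). Reading off the sorted break points: {-6, -3, 8}.
Verification: at each break x_0, at least two indices attain the minimum of min_i(a_i + i · x_0).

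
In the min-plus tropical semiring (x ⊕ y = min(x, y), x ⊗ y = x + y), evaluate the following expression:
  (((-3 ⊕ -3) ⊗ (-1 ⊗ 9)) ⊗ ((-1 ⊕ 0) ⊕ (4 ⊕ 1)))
(((-3 ⊕ -3) ⊗ (-1 ⊗ 9)) ⊗ ((-1 ⊕ 0) ⊕ (4 ⊕ 1))) = 4

Expand innermost to outermost. Recall ⊕ takes the minimum of its arguments and ⊗ takes their sum. Working out the expression (((-3 ⊕ -3) ⊗ (-1 ⊗ 9)) ⊗ ((-1 ⊕ 0) ⊕ (4 ⊕ 1))) gives 4.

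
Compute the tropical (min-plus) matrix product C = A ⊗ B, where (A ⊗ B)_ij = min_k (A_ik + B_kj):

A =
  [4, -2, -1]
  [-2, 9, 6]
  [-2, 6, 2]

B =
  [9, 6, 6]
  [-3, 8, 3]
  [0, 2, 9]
A ⊗ B =
  [-5, 1, 1]
  [6, 4, 4]
  [2, 4, 4]

Apply the min-plus product entry-by-entry:
  C[0][0] = min over k of (A[0][0] + B[0][0] = 4 + 9 = 13, A[0][1] + B[1][0] = -2 + -3 = -5, A[0][2] + B[2][0] = -1 + 0 = -1) = -5 (attained at k = 1)
  C[0][1] = min over k of (A[0][0] + B[0][1] = 4 + 6 = 10, A[0][1] + B[1][1] = -2 + 8 = 6, A[0][2] + B[2][1] = -1 + 2 = 1) = 1 (attained at k = 2)
  C[0][2] = min over k of (A[0][0] + B[0][2] = 4 + 6 = 10, A[0][1] + B[1][2] = -2 + 3 = 1, A[0][2] + B[2][2] = -1 + 9 = 8) = 1 (attained at k = 1)
  C[1][0] = min over k of (A[1][0] + B[0][0] = -2 + 9 = 7, A[1][1] + B[1][0] = 9 + -3 = 6, A[1][2] + B[2][0] = 6 + 0 = 6) = 6 (attained at k = 1)
  C[1][1] = min over k of (A[1][0] + B[0][1] = -2 + 6 = 4, A[1][1] + B[1][1] = 9 + 8 = 17, A[1][2] + B[2][1] = 6 + 2 = 8) = 4 (attained at k = 0)
  C[1][2] = min over k of (A[1][0] + B[0][2] = -2 + 6 = 4, A[1][1] + B[1][2] = 9 + 3 = 12, A[1][2] + B[2][2] = 6 + 9 = 15) = 4 (attained at k = 0)
  C[2][0] = min over k of (A[2][0] + B[0][0] = -2 + 9 = 7, A[2][1] + B[1][0] = 6 + -3 = 3, A[2][2] + B[2][0] = 2 + 0 = 2) = 2 (attained at k = 2)
  C[2][1] = min over k of (A[2][0] + B[0][1] = -2 + 6 = 4, A[2][1] + B[1][1] = 6 + 8 = 14, A[2][2] + B[2][1] = 2 + 2 = 4) = 4 (attained at k = 0)
  C[2][2] = min over k of (A[2][0] + B[0][2] = -2 + 6 = 4, A[2][1] + B[1][2] = 6 + 3 = 9, A[2][2] + B[2][2] = 2 + 9 = 11) = 4 (attained at k = 0)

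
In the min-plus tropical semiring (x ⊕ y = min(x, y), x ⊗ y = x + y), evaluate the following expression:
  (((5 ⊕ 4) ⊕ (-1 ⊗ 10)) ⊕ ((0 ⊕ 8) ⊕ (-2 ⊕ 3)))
(((5 ⊕ 4) ⊕ (-1 ⊗ 10)) ⊕ ((0 ⊕ 8) ⊕ (-2 ⊕ 3))) = -2

Expand innermost to outermost. Recall ⊕ takes the minimum of its arguments and ⊗ takes their sum. Working out the expression (((5 ⊕ 4) ⊕ (-1 ⊗ 10)) ⊕ ((0 ⊕ 8) ⊕ (-2 ⊕ 3))) gives -2.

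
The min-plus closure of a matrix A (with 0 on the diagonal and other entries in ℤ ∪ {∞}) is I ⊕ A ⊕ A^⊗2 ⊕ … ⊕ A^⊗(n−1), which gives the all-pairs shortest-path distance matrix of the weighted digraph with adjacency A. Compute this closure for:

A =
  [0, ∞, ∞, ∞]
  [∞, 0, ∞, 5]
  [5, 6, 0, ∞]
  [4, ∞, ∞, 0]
Closure =
  [0, ∞, ∞, ∞]
  [9, 0, ∞, 5]
  [5, 6, 0, 11]
  [4, ∞, ∞, 0]

This is the Floyd-Warshall all-pairs shortest-path computation. For each intermediate vertex k = 0, 1, …, 3, update dist[i][j] ← min(dist[i][j], dist[i][k] + dist[k][j]). The final matrix gives, for each (i, j), the minimum total weight of any directed path from i to j (possibly empty when i = j).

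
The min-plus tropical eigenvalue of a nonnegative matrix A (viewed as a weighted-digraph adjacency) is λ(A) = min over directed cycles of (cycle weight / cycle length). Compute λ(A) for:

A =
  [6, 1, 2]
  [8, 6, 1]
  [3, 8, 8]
λ(A) = 5/3

Enumerate directed cycles and compute their means (weight / length). Sample:
  cycle 0 → 0: weight = 6, length = 1, mean = 6/1 ≈ 6.000
  cycle 1 → 1: weight = 6, length = 1, mean = 6/1 ≈ 6.000
  cycle 2 → 2: weight = 8, length = 1, mean = 8/1 ≈ 8.000
  cycle 0 → 1 → 0: weight = 9, length = 2, mean = 9/2 ≈ 4.500
  cycle 0 → 2 → 0: weight = 5, length = 2, mean = 5/2 ≈ 2.500
  cycle 1 → 0 → 1: weight = 9, length = 2, mean = 9/2 ≈ 4.500
Minimum mean = 1.667, attained e.g. along the cycle 0 → 1 → 2 → 0 with weight 5 and length 3. So λ(A) = 5/3 = 5/3.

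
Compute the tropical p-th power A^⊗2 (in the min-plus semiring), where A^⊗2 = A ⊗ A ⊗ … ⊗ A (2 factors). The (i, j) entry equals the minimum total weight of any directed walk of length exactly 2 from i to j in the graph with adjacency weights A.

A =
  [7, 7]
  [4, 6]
A^⊗2 =
  [11, 13]
  [10, 11]

Each entry (A^⊗2)_ij equals the minimum over all length-2 walks i = v_0 → v_1 → … → v_2 = j of Σ_t A[v_t][v_{t+1}]. For example, for (i, j) = (0, 1) we minimise over 2 possible intermediate vertex sequences; the minimum is 13, attained along the walk 0 → 1 → 1.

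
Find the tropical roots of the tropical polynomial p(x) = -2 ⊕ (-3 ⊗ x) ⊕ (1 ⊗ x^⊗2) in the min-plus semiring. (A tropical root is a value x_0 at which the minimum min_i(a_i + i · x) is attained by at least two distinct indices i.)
Roots: {-4, 1}

Each tropical root is a break point of the lower envelope of the lines y = a_i + i · x (there are 3 lines, with slopes 0, 1, ..., 2). Only the lines that attain the minimum somewhere contribute to roots; other lines are dominated. Here the surviving (envelope) indices are i = 2, i = 1, i = 0.
Intersections between consecutive envelope lines give the roots: for adjacent envelope indices i < j the intersection is x = (a_i − a_j) / (j − i). Reading off the sorted break points: {-4, 1}.
Verification: at each break x_0, at least two indices attain the minimum of min_i(a_i + i · x_0).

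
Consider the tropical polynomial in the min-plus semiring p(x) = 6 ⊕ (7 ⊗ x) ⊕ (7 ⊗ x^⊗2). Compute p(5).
p(5) = 6

A tropical monomial a ⊗ x^⊗i evaluates to a + i · x. Evaluating each term at x = 5:
  Term 0 contributes 6 + 0 · 5 = 6
  Term 1 contributes 7 + 1 · 5 = 12
  Term 2 contributes 7 + 2 · 5 = 17
p(5) = ⊕ of these = min[6, 12, 17] = 6.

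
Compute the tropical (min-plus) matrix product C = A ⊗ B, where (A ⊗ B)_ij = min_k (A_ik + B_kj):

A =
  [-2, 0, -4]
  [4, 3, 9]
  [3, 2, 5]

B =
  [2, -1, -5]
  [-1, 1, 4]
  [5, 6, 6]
A ⊗ B =
  [-1, -3, -7]
  [2, 3, -1]
  [1, 2, -2]

Apply the min-plus product entry-by-entry:
  C[0][0] = min over k of (A[0][0] + B[0][0] = -2 + 2 = 0, A[0][1] + B[1][0] = 0 + -1 = -1, A[0][2] + B[2][0] = -4 + 5 = 1) = -1 (attained at k = 1)
  C[0][1] = min over k of (A[0][0] + B[0][1] = -2 + -1 = -3, A[0][1] + B[1][1] = 0 + 1 = 1, A[0][2] + B[2][1] = -4 + 6 = 2) = -3 (attained at k = 0)
  C[0][2] = min over k of (A[0][0] + B[0][2] = -2 + -5 = -7, A[0][1] + B[1][2] = 0 + 4 = 4, A[0][2] + B[2][2] = -4 + 6 = 2) = -7 (attained at k = 0)
  C[1][0] = min over k of (A[1][0] + B[0][0] = 4 + 2 = 6, A[1][1] + B[1][0] = 3 + -1 = 2, A[1][2] + B[2][0] = 9 + 5 = 14) = 2 (attained at k = 1)
  C[1][1] = min over k of (A[1][0] + B[0][1] = 4 + -1 = 3, A[1][1] + B[1][1] = 3 + 1 = 4, A[1][2] + B[2][1] = 9 + 6 = 15) = 3 (attained at k = 0)
  C[1][2] = min over k of (A[1][0] + B[0][2] = 4 + -5 = -1, A[1][1] + B[1][2] = 3 + 4 = 7, A[1][2] + B[2][2] = 9 + 6 = 15) = -1 (attained at k = 0)
  C[2][0] = min over k of (A[2][0] + B[0][0] = 3 + 2 = 5, A[2][1] + B[1][0] = 2 + -1 = 1, A[2][2] + B[2][0] = 5 + 5 = 10) = 1 (attained at k = 1)
  C[2][1] = min over k of (A[2][0] + B[0][1] = 3 + -1 = 2, A[2][1] + B[1][1] = 2 + 1 = 3, A[2][2] + B[2][1] = 5 + 6 = 11) = 2 (attained at k = 0)
  C[2][2] = min over k of (A[2][0] + B[0][2] = 3 + -5 = -2, A[2][1] + B[1][2] = 2 + 4 = 6, A[2][2] + B[2][2] = 5 + 6 = 11) = -2 (attained at k = 0)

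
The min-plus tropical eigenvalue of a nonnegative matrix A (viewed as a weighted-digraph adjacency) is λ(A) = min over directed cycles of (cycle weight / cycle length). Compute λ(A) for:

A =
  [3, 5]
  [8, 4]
λ(A) = 3

Enumerate directed cycles and compute their means (weight / length). Sample:
  cycle 0 → 0: weight = 3, length = 1, mean = 3/1 ≈ 3.000
  cycle 1 → 1: weight = 4, length = 1, mean = 4/1 ≈ 4.000
  cycle 0 → 1 → 0: weight = 13, length = 2, mean = 13/2 ≈ 6.500
  cycle 1 → 0 → 1: weight = 13, length = 2, mean = 13/2 ≈ 6.500
Minimum mean = 3.000, attained e.g. along the cycle 0 → 0 with weight 3 and length 1. So λ(A) = 3/1 = 3.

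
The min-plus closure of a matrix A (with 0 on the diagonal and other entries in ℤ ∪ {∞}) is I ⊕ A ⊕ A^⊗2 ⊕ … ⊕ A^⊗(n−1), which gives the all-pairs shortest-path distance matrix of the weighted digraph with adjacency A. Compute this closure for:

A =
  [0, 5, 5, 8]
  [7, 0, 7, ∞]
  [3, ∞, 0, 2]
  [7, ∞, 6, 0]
Closure =
  [0, 5, 5, 7]
  [7, 0, 7, 9]
  [3, 8, 0, 2]
  [7, 12, 6, 0]

This is the Floyd-Warshall all-pairs shortest-path computation. For each intermediate vertex k = 0, 1, …, 3, update dist[i][j] ← min(dist[i][j], dist[i][k] + dist[k][j]). The final matrix gives, for each (i, j), the minimum total weight of any directed path from i to j (possibly empty when i = j).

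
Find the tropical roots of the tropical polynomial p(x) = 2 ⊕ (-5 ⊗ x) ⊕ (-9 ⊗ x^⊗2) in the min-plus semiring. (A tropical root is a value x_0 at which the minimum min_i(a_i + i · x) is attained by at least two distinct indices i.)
Roots: {4, 7}

Each tropical root is a break point of the lower envelope of the lines y = a_i + i · x (there are 3 lines, with slopes 0, 1, ..., 2). Only the lines that attain the minimum somewhere contribute to roots; other lines are dominated. Here the surviving (envelope) indices are i = 2, i = 1, i = 0.
Intersections between consecutive envelope lines give the roots: for adjacent envelope indices i < j the intersection is x = (a_i − a_j) / (j − i). Reading off the sorted break points: {4, 7}.
Verification: at each break x_0, at least two indices attain the minimum of min_i(a_i + i · x_0).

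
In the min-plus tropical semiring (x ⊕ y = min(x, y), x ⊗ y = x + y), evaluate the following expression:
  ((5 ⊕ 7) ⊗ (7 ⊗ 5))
((5 ⊕ 7) ⊗ (7 ⊗ 5)) = 17

Expand innermost to outermost. Recall ⊕ takes the minimum of its arguments and ⊗ takes their sum. Working out the expression ((5 ⊕ 7) ⊗ (7 ⊗ 5)) gives 17.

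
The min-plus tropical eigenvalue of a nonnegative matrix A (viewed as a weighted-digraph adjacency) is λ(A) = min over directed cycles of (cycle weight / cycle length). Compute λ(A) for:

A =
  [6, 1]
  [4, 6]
λ(A) = 5/2

Enumerate directed cycles and compute their means (weight / length). Sample:
  cycle 0 → 0: weight = 6, length = 1, mean = 6/1 ≈ 6.000
  cycle 1 → 1: weight = 6, length = 1, mean = 6/1 ≈ 6.000
  cycle 0 → 1 → 0: weight = 5, length = 2, mean = 5/2 ≈ 2.500
  cycle 1 → 0 → 1: weight = 5, length = 2, mean = 5/2 ≈ 2.500
Minimum mean = 2.500, attained e.g. along the cycle 0 → 1 → 0 with weight 5 and length 2. So λ(A) = 5/2 = 5/2.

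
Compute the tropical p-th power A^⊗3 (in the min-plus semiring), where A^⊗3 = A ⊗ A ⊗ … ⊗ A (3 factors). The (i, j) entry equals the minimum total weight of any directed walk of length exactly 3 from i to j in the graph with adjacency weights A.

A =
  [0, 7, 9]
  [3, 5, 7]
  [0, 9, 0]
A^⊗3 =
  [0, 7, 9]
  [3, 10, 7]
  [0, 7, 0]

Each entry (A^⊗3)_ij equals the minimum over all length-3 walks i = v_0 → v_1 → … → v_3 = j of Σ_t A[v_t][v_{t+1}]. For example, for (i, j) = (0, 2) we minimise over 9 possible intermediate vertex sequences; the minimum is 9, attained along the walk 0 → 0 → 0 → 2.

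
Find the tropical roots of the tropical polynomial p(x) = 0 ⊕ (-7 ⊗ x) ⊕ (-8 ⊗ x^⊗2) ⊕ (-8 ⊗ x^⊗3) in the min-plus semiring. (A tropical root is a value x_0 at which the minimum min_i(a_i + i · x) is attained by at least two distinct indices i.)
Roots: {0, 1, 7}

Each tropical root is a break point of the lower envelope of the lines y = a_i + i · x (there are 4 lines, with slopes 0, 1, ..., 3). Only the lines that attain the minimum somewhere contribute to roots; other lines are dominated. Here the surviving (envelope) indices are i = 3, i = 2, i = 1, i = 0.
Intersections between consecutive envelope lines give the roots: for adjacent envelope indices i < j the intersection is x = (a_i − a_j) / (j − i). Reading off the sorted break points: {0, 1, 7}.
Verification: at each break x_0, at least two indices attain the minimum of min_i(a_i + i · x_0).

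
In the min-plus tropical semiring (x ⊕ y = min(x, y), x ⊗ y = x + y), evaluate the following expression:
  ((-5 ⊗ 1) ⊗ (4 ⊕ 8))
((-5 ⊗ 1) ⊗ (4 ⊕ 8)) = 0

Expand innermost to outermost. Recall ⊕ takes the minimum of its arguments and ⊗ takes their sum. Working out the expression ((-5 ⊗ 1) ⊗ (4 ⊕ 8)) gives 0.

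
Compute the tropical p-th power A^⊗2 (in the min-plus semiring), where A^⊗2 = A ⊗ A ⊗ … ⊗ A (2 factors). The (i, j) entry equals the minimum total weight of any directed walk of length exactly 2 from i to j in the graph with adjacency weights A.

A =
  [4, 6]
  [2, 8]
A^⊗2 =
  [8, 10]
  [6, 8]

Each entry (A^⊗2)_ij equals the minimum over all length-2 walks i = v_0 → v_1 → … → v_2 = j of Σ_t A[v_t][v_{t+1}]. For example, for (i, j) = (0, 1) we minimise over 2 possible intermediate vertex sequences; the minimum is 10, attained along the walk 0 → 0 → 1.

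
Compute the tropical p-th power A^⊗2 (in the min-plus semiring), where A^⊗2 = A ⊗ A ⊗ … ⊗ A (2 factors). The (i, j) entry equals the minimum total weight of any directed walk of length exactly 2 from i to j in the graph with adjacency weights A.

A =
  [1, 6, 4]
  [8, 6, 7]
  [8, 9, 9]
A^⊗2 =
  [2, 7, 5]
  [9, 12, 12]
  [9, 14, 12]

Each entry (A^⊗2)_ij equals the minimum over all length-2 walks i = v_0 → v_1 → … → v_2 = j of Σ_t A[v_t][v_{t+1}]. For example, for (i, j) = (0, 2) we minimise over 3 possible intermediate vertex sequences; the minimum is 5, attained along the walk 0 → 0 → 2.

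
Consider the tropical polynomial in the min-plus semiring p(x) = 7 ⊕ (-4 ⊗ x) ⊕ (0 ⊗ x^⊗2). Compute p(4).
p(4) = 0

A tropical monomial a ⊗ x^⊗i evaluates to a + i · x. Evaluating each term at x = 4:
  Term 0 contributes 7 + 0 · 4 = 7
  Term 1 contributes -4 + 1 · 4 = 0
  Term 2 contributes 0 + 2 · 4 = 8
p(4) = ⊕ of these = min[7, 0, 8] = 0.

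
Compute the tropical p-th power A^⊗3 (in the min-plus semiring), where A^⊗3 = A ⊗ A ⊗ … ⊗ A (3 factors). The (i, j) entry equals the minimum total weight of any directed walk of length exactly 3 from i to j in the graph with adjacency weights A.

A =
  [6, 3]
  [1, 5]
A^⊗3 =
  [9, 7]
  [5, 9]

Each entry (A^⊗3)_ij equals the minimum over all length-3 walks i = v_0 → v_1 → … → v_3 = j of Σ_t A[v_t][v_{t+1}]. For example, for (i, j) = (0, 1) we minimise over 4 possible intermediate vertex sequences; the minimum is 7, attained along the walk 0 → 1 → 0 → 1.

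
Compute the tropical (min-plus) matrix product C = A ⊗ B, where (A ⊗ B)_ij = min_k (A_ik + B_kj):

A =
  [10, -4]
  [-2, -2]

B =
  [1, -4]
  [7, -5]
A ⊗ B =
  [3, -9]
  [-1, -7]

Apply the min-plus product entry-by-entry:
  C[0][0] = min over k of (A[0][0] + B[0][0] = 10 + 1 = 11, A[0][1] + B[1][0] = -4 + 7 = 3) = 3 (attained at k = 1)
  C[0][1] = min over k of (A[0][0] + B[0][1] = 10 + -4 = 6, A[0][1] + B[1][1] = -4 + -5 = -9) = -9 (attained at k = 1)
  C[1][0] = min over k of (A[1][0] + B[0][0] = -2 + 1 = -1, A[1][1] + B[1][0] = -2 + 7 = 5) = -1 (attained at k = 0)
  C[1][1] = min over k of (A[1][0] + B[0][1] = -2 + -4 = -6, A[1][1] + B[1][1] = -2 + -5 = -7) = -7 (attained at k = 1)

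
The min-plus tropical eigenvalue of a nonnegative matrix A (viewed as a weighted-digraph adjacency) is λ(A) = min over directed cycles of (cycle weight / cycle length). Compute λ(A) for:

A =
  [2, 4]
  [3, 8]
λ(A) = 2

Enumerate directed cycles and compute their means (weight / length). Sample:
  cycle 0 → 0: weight = 2, length = 1, mean = 2/1 ≈ 2.000
  cycle 1 → 1: weight = 8, length = 1, mean = 8/1 ≈ 8.000
  cycle 0 → 1 → 0: weight = 7, length = 2, mean = 7/2 ≈ 3.500
  cycle 1 → 0 → 1: weight = 7, length = 2, mean = 7/2 ≈ 3.500
Minimum mean = 2.000, attained e.g. along the cycle 0 → 0 with weight 2 and length 1. So λ(A) = 2/1 = 2.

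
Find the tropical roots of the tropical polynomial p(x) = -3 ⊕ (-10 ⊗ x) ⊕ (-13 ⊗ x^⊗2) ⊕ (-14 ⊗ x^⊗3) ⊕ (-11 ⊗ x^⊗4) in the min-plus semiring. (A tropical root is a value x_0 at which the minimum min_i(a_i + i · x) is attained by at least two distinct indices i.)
Roots: {-3, 1, 3, 7}

Each tropical root is a break point of the lower envelope of the lines y = a_i + i · x (there are 5 lines, with slopes 0, 1, ..., 4). Only the lines that attain the minimum somewhere contribute to roots; other lines are dominated. Here the surviving (envelope) indices are i = 4, i = 3, i = 2, i = 1, i = 0.
Intersections between consecutive envelope lines give the roots: for adjacent envelope indices i < j the intersection is x = (a_i − a_j) / (j − i). Reading off the sorted break points: {-3, 1, 3, 7}.
Verification: at each break x_0, at least two indices attain the minimum of min_i(a_i + i · x_0).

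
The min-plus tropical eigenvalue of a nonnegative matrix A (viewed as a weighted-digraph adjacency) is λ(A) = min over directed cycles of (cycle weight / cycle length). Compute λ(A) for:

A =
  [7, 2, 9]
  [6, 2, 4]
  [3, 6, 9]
λ(A) = 2

Enumerate directed cycles and compute their means (weight / length). Sample:
  cycle 0 → 0: weight = 7, length = 1, mean = 7/1 ≈ 7.000
  cycle 1 → 1: weight = 2, length = 1, mean = 2/1 ≈ 2.000
  cycle 2 → 2: weight = 9, length = 1, mean = 9/1 ≈ 9.000
  cycle 0 → 1 → 0: weight = 8, length = 2, mean = 8/2 ≈ 4.000
  cycle 0 → 2 → 0: weight = 12, length = 2, mean = 12/2 ≈ 6.000
  cycle 1 → 0 → 1: weight = 8, length = 2, mean = 8/2 ≈ 4.000
Minimum mean = 2.000, attained e.g. along the cycle 1 → 1 with weight 2 and length 1. So λ(A) = 2/1 = 2.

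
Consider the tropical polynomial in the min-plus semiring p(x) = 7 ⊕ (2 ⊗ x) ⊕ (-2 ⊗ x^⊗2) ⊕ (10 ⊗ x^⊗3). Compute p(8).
p(8) = 7

A tropical monomial a ⊗ x^⊗i evaluates to a + i · x. Evaluating each term at x = 8:
  Term 0 contributes 7 + 0 · 8 = 7
  Term 1 contributes 2 + 1 · 8 = 10
  Term 2 contributes -2 + 2 · 8 = 14
  Term 3 contributes 10 + 3 · 8 = 34
p(8) = ⊕ of these = min[7, 10, 14, 34] = 7.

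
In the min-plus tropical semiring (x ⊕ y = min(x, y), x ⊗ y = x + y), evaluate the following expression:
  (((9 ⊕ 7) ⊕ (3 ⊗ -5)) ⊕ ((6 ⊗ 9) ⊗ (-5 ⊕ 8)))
(((9 ⊕ 7) ⊕ (3 ⊗ -5)) ⊕ ((6 ⊗ 9) ⊗ (-5 ⊕ 8))) = -2

Expand innermost to outermost. Recall ⊕ takes the minimum of its arguments and ⊗ takes their sum. Working out the expression (((9 ⊕ 7) ⊕ (3 ⊗ -5)) ⊕ ((6 ⊗ 9) ⊗ (-5 ⊕ 8))) gives -2.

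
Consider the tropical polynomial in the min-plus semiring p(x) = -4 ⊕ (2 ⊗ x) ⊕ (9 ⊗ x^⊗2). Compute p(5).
p(5) = -4

A tropical monomial a ⊗ x^⊗i evaluates to a + i · x. Evaluating each term at x = 5:
  Term 0 contributes -4 + 0 · 5 = -4
  Term 1 contributes 2 + 1 · 5 = 7
  Term 2 contributes 9 + 2 · 5 = 19
p(5) = ⊕ of these = min[-4, 7, 19] = -4.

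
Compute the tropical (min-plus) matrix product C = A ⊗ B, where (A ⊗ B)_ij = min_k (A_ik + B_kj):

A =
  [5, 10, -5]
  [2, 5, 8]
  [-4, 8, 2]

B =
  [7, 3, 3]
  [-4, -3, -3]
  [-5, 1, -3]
A ⊗ B =
  [-10, -4, -8]
  [1, 2, 2]
  [-3, -1, -1]

Apply the min-plus product entry-by-entry:
  C[0][0] = min over k of (A[0][0] + B[0][0] = 5 + 7 = 12, A[0][1] + B[1][0] = 10 + -4 = 6, A[0][2] + B[2][0] = -5 + -5 = -10) = -10 (attained at k = 2)
  C[0][1] = min over k of (A[0][0] + B[0][1] = 5 + 3 = 8, A[0][1] + B[1][1] = 10 + -3 = 7, A[0][2] + B[2][1] = -5 + 1 = -4) = -4 (attained at k = 2)
  C[0][2] = min over k of (A[0][0] + B[0][2] = 5 + 3 = 8, A[0][1] + B[1][2] = 10 + -3 = 7, A[0][2] + B[2][2] = -5 + -3 = -8) = -8 (attained at k = 2)
  C[1][0] = min over k of (A[1][0] + B[0][0] = 2 + 7 = 9, A[1][1] + B[1][0] = 5 + -4 = 1, A[1][2] + B[2][0] = 8 + -5 = 3) = 1 (attained at k = 1)
  C[1][1] = min over k of (A[1][0] + B[0][1] = 2 + 3 = 5, A[1][1] + B[1][1] = 5 + -3 = 2, A[1][2] + B[2][1] = 8 + 1 = 9) = 2 (attained at k = 1)
  C[1][2] = min over k of (A[1][0] + B[0][2] = 2 + 3 = 5, A[1][1] + B[1][2] = 5 + -3 = 2, A[1][2] + B[2][2] = 8 + -3 = 5) = 2 (attained at k = 1)
  C[2][0] = min over k of (A[2][0] + B[0][0] = -4 + 7 = 3, A[2][1] + B[1][0] = 8 + -4 = 4, A[2][2] + B[2][0] = 2 + -5 = -3) = -3 (attained at k = 2)
  C[2][1] = min over k of (A[2][0] + B[0][1] = -4 + 3 = -1, A[2][1] + B[1][1] = 8 + -3 = 5, A[2][2] + B[2][1] = 2 + 1 = 3) = -1 (attained at k = 0)
  C[2][2] = min over k of (A[2][0] + B[0][2] = -4 + 3 = -1, A[2][1] + B[1][2] = 8 + -3 = 5, A[2][2] + B[2][2] = 2 + -3 = -1) = -1 (attained at k = 0)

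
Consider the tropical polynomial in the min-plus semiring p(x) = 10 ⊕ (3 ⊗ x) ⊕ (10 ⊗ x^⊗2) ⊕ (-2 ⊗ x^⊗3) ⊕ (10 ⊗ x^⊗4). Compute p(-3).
p(-3) = -11

A tropical monomial a ⊗ x^⊗i evaluates to a + i · x. Evaluating each term at x = -3:
  Term 0 contributes 10 + 0 · -3 = 10
  Term 1 contributes 3 + 1 · -3 = 0
  Term 2 contributes 10 + 2 · -3 = 4
  Term 3 contributes -2 + 3 · -3 = -11
  Term 4 contributes 10 + 4 · -3 = -2
p(-3) = ⊕ of these = min[10, 0, 4, -11, -2] = -11.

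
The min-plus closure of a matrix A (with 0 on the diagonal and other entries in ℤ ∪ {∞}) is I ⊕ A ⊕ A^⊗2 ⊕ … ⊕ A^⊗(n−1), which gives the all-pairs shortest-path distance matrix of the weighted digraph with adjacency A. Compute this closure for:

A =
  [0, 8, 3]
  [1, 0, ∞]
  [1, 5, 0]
Closure =
  [0, 8, 3]
  [1, 0, 4]
  [1, 5, 0]

This is the Floyd-Warshall all-pairs shortest-path computation. For each intermediate vertex k = 0, 1, …, 2, update dist[i][j] ← min(dist[i][j], dist[i][k] + dist[k][j]). The final matrix gives, for each (i, j), the minimum total weight of any directed path from i to j (possibly empty when i = j).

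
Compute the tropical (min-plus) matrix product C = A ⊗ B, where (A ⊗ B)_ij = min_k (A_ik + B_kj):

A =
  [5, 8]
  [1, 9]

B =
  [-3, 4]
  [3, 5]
A ⊗ B =
  [2, 9]
  [-2, 5]

Apply the min-plus product entry-by-entry:
  C[0][0] = min over k of (A[0][0] + B[0][0] = 5 + -3 = 2, A[0][1] + B[1][0] = 8 + 3 = 11) = 2 (attained at k = 0)
  C[0][1] = min over k of (A[0][0] + B[0][1] = 5 + 4 = 9, A[0][1] + B[1][1] = 8 + 5 = 13) = 9 (attained at k = 0)
  C[1][0] = min over k of (A[1][0] + B[0][0] = 1 + -3 = -2, A[1][1] + B[1][0] = 9 + 3 = 12) = -2 (attained at k = 0)
  C[1][1] = min over k of (A[1][0] + B[0][1] = 1 + 4 = 5, A[1][1] + B[1][1] = 9 + 5 = 14) = 5 (attained at k = 0)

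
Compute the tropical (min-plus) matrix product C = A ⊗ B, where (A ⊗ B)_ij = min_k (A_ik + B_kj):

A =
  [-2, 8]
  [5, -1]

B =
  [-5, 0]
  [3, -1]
A ⊗ B =
  [-7, -2]
  [0, -2]

Apply the min-plus product entry-by-entry:
  C[0][0] = min over k of (A[0][0] + B[0][0] = -2 + -5 = -7, A[0][1] + B[1][0] = 8 + 3 = 11) = -7 (attained at k = 0)
  C[0][1] = min over k of (A[0][0] + B[0][1] = -2 + 0 = -2, A[0][1] + B[1][1] = 8 + -1 = 7) = -2 (attained at k = 0)
  C[1][0] = min over k of (A[1][0] + B[0][0] = 5 + -5 = 0, A[1][1] + B[1][0] = -1 + 3 = 2) = 0 (attained at k = 0)
  C[1][1] = min over k of (A[1][0] + B[0][1] = 5 + 0 = 5, A[1][1] + B[1][1] = -1 + -1 = -2) = -2 (attained at k = 1)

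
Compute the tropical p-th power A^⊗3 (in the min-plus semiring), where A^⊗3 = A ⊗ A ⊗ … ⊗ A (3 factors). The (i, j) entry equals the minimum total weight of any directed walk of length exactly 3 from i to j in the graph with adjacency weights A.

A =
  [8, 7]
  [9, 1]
A^⊗3 =
  [17, 9]
  [11, 3]

Each entry (A^⊗3)_ij equals the minimum over all length-3 walks i = v_0 → v_1 → … → v_3 = j of Σ_t A[v_t][v_{t+1}]. For example, for (i, j) = (0, 1) we minimise over 4 possible intermediate vertex sequences; the minimum is 9, attained along the walk 0 → 1 → 1 → 1.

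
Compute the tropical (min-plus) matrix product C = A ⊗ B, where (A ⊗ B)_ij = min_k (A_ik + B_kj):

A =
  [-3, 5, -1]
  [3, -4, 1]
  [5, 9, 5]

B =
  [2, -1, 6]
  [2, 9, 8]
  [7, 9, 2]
A ⊗ B =
  [-1, -4, 1]
  [-2, 2, 3]
  [7, 4, 7]

Apply the min-plus product entry-by-entry:
  C[0][0] = min over k of (A[0][0] + B[0][0] = -3 + 2 = -1, A[0][1] + B[1][0] = 5 + 2 = 7, A[0][2] + B[2][0] = -1 + 7 = 6) = -1 (attained at k = 0)
  C[0][1] = min over k of (A[0][0] + B[0][1] = -3 + -1 = -4, A[0][1] + B[1][1] = 5 + 9 = 14, A[0][2] + B[2][1] = -1 + 9 = 8) = -4 (attained at k = 0)
  C[0][2] = min over k of (A[0][0] + B[0][2] = -3 + 6 = 3, A[0][1] + B[1][2] = 5 + 8 = 13, A[0][2] + B[2][2] = -1 + 2 = 1) = 1 (attained at k = 2)
  C[1][0] = min over k of (A[1][0] + B[0][0] = 3 + 2 = 5, A[1][1] + B[1][0] = -4 + 2 = -2, A[1][2] + B[2][0] = 1 + 7 = 8) = -2 (attained at k = 1)
  C[1][1] = min over k of (A[1][0] + B[0][1] = 3 + -1 = 2, A[1][1] + B[1][1] = -4 + 9 = 5, A[1][2] + B[2][1] = 1 + 9 = 10) = 2 (attained at k = 0)
  C[1][2] = min over k of (A[1][0] + B[0][2] = 3 + 6 = 9, A[1][1] + B[1][2] = -4 + 8 = 4, A[1][2] + B[2][2] = 1 + 2 = 3) = 3 (attained at k = 2)
  C[2][0] = min over k of (A[2][0] + B[0][0] = 5 + 2 = 7, A[2][1] + B[1][0] = 9 + 2 = 11, A[2][2] + B[2][0] = 5 + 7 = 12) = 7 (attained at k = 0)
  C[2][1] = min over k of (A[2][0] + B[0][1] = 5 + -1 = 4, A[2][1] + B[1][1] = 9 + 9 = 18, A[2][2] + B[2][1] = 5 + 9 = 14) = 4 (attained at k = 0)
  C[2][2] = min over k of (A[2][0] + B[0][2] = 5 + 6 = 11, A[2][1] + B[1][2] = 9 + 8 = 17, A[2][2] + B[2][2] = 5 + 2 = 7) = 7 (attained at k = 2)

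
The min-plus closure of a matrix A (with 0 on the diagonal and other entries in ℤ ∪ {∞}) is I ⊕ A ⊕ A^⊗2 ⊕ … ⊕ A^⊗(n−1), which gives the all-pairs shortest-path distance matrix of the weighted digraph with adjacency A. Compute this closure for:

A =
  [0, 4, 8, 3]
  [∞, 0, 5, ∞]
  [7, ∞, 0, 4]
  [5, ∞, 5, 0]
Closure =
  [0, 4, 8, 3]
  [12, 0, 5, 9]
  [7, 11, 0, 4]
  [5, 9, 5, 0]

This is the Floyd-Warshall all-pairs shortest-path computation. For each intermediate vertex k = 0, 1, …, 3, update dist[i][j] ← min(dist[i][j], dist[i][k] + dist[k][j]). The final matrix gives, for each (i, j), the minimum total weight of any directed path from i to j (possibly empty when i = j).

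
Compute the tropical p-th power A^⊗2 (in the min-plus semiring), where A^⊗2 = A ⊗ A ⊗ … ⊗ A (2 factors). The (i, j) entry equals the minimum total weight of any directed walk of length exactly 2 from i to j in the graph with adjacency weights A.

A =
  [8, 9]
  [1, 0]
A^⊗2 =
  [10, 9]
  [1, 0]

Each entry (A^⊗2)_ij equals the minimum over all length-2 walks i = v_0 → v_1 → … → v_2 = j of Σ_t A[v_t][v_{t+1}]. For example, for (i, j) = (0, 1) we minimise over 2 possible intermediate vertex sequences; the minimum is 9, attained along the walk 0 → 1 → 1.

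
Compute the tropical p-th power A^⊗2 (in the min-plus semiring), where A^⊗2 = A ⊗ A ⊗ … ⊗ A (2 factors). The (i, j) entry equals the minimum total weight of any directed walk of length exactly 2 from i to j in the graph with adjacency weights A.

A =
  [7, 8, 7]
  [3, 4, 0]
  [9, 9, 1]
A^⊗2 =
  [11, 12, 8]
  [7, 8, 1]
  [10, 10, 2]

Each entry (A^⊗2)_ij equals the minimum over all length-2 walks i = v_0 → v_1 → … → v_2 = j of Σ_t A[v_t][v_{t+1}]. For example, for (i, j) = (0, 2) we minimise over 3 possible intermediate vertex sequences; the minimum is 8, attained along the walk 0 → 1 → 2.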